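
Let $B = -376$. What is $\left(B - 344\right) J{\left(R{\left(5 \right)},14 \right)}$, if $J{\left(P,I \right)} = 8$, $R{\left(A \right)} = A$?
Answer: $-5760$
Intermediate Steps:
$\left(B - 344\right) J{\left(R{\left(5 \right)},14 \right)} = \left(-376 - 344\right) 8 = \left(-720\right) 8 = -5760$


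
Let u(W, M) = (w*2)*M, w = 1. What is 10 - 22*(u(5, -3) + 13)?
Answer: -144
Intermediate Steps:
u(W, M) = 2*M (u(W, M) = (1*2)*M = 2*M)
10 - 22*(u(5, -3) + 13) = 10 - 22*(2*(-3) + 13) = 10 - 22*(-6 + 13) = 10 - 22*7 = 10 - 154 = -144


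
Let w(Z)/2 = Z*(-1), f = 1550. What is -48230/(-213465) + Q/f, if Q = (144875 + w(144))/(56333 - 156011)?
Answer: 70673468029/314100329700 ≈ 0.22500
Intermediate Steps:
w(Z) = -2*Z (w(Z) = 2*(Z*(-1)) = 2*(-Z) = -2*Z)
Q = -144587/99678 (Q = (144875 - 2*144)/(56333 - 156011) = (144875 - 288)/(-99678) = 144587*(-1/99678) = -144587/99678 ≈ -1.4505)
-48230/(-213465) + Q/f = -48230/(-213465) - 144587/99678/1550 = -48230*(-1/213465) - 144587/99678*1/1550 = 1378/6099 - 144587/154500900 = 70673468029/314100329700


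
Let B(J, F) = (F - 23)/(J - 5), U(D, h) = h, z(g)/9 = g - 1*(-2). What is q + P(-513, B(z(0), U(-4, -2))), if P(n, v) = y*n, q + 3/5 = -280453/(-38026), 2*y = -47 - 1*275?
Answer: 15704695277/190130 ≈ 82600.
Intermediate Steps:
y = -161 (y = (-47 - 1*275)/2 = (-47 - 275)/2 = (½)*(-322) = -161)
z(g) = 18 + 9*g (z(g) = 9*(g - 1*(-2)) = 9*(g + 2) = 9*(2 + g) = 18 + 9*g)
q = 1288187/190130 (q = -⅗ - 280453/(-38026) = -⅗ - 280453*(-1/38026) = -⅗ + 280453/38026 = 1288187/190130 ≈ 6.7753)
B(J, F) = (-23 + F)/(-5 + J)
P(n, v) = -161*n
q + P(-513, B(z(0), U(-4, -2))) = 1288187/190130 - 161*(-513) = 1288187/190130 + 82593 = 15704695277/190130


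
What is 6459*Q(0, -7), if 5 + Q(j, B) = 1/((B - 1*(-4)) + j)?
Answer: -34448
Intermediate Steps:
Q(j, B) = -5 + 1/(4 + B + j) (Q(j, B) = -5 + 1/((B - 1*(-4)) + j) = -5 + 1/((B + 4) + j) = -5 + 1/((4 + B) + j) = -5 + 1/(4 + B + j))
6459*Q(0, -7) = 6459*((-19 - 5*(-7) - 5*0)/(4 - 7 + 0)) = 6459*((-19 + 35 + 0)/(-3)) = 6459*(-⅓*16) = 6459*(-16/3) = -34448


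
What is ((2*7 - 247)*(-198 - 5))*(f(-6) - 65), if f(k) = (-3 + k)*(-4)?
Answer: -1371671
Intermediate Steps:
f(k) = 12 - 4*k
((2*7 - 247)*(-198 - 5))*(f(-6) - 65) = ((2*7 - 247)*(-198 - 5))*((12 - 4*(-6)) - 65) = ((14 - 247)*(-203))*((12 + 24) - 65) = (-233*(-203))*(36 - 65) = 47299*(-29) = -1371671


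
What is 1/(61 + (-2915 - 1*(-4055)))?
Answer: 1/1201 ≈ 0.00083264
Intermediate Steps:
1/(61 + (-2915 - 1*(-4055))) = 1/(61 + (-2915 + 4055)) = 1/(61 + 1140) = 1/1201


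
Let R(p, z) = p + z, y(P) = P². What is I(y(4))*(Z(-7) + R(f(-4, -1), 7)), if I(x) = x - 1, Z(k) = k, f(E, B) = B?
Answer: -15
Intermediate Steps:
I(x) = -1 + x
I(y(4))*(Z(-7) + R(f(-4, -1), 7)) = (-1 + 4²)*(-7 + (-1 + 7)) = (-1 + 16)*(-7 + 6) = 15*(-1) = -15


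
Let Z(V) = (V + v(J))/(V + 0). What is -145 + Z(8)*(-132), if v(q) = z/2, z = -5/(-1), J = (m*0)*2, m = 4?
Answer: -1273/4 ≈ -318.25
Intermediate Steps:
J = 0 (J = (4*0)*2 = 0*2 = 0)
z = 5 (z = -5*(-1) = 5)
v(q) = 5/2
Z(V) = (5/2 + V)/V (Z(V) = (V + 5/2)/(V + 0) = (5/2 + V)/V)
-145 + Z(8)*(-132) = -145 + ((5/2 + 8)/8)*(-132) = -145 + ((⅛)*(21/2))*(-132) = -145 + (21/16)*(-132) = -145 - 693/4 = -1273/4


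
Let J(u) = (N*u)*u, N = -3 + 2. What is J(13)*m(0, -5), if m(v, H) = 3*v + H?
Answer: 845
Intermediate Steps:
N = -1
J(u) = -u**2 (J(u) = (-u)*u = -u**2)
m(v, H) = H + 3*v
J(13)*m(0, -5) = (-1*13**2)*(-5 + 3*0) = (-1*169)*(-5 + 0) = -169*(-5) = 845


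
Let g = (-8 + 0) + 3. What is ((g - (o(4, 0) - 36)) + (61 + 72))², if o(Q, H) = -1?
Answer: 27225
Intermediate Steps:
g = -5 (g = -8 + 3 = -5)
((g - (o(4, 0) - 36)) + (61 + 72))² = ((-5 - (-1 - 36)) + (61 + 72))² = ((-5 - 1*(-37)) + 133)² = ((-5 + 37) + 133)² = (32 + 133)² = 165² = 27225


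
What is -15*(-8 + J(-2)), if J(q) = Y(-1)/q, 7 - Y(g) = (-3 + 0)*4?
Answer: 525/2 ≈ 262.50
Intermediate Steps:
Y(g) = 19 (Y(g) = 7 - (-3 + 0)*4 = 7 - (-3)*4 = 7 - 1*(-12) = 7 + 12 = 19)
J(q) = 19/q
-15*(-8 + J(-2)) = -15*(-8 + 19/(-2)) = -15*(-8 + 19*(-1/2)) = -15*(-8 - 19/2) = -15*(-35/2) = 525/2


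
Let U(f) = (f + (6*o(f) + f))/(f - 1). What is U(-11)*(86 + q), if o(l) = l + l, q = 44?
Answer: 5005/3 ≈ 1668.3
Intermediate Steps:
o(l) = 2*l
U(f) = 14*f/(-1 + f) (U(f) = (f + (6*(2*f) + f))/(f - 1) = (f + (12*f + f))/(-1 + f) = (f + 13*f)/(-1 + f) = (14*f)/(-1 + f) = 14*f/(-1 + f))
U(-11)*(86 + q) = (14*(-11)/(-1 - 11))*(86 + 44) = (14*(-11)/(-12))*130 = (14*(-11)*(-1/12))*130 = (77/6)*130 = 5005/3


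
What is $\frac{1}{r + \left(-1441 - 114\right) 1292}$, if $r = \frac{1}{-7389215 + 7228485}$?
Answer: $- \frac{160730}{322916213801} \approx -4.9775 \cdot 10^{-7}$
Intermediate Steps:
$r = - \frac{1}{160730}$ ($r = \frac{1}{-160730} = - \frac{1}{160730} \approx -6.2216 \cdot 10^{-6}$)
$\frac{1}{r + \left(-1441 - 114\right) 1292} = \frac{1}{- \frac{1}{160730} + \left(-1441 - 114\right) 1292} = \frac{1}{- \frac{1}{160730} - 2009060} = \frac{1}{- \frac{322916213801}{160730}} = - \frac{160730}{322916213801}$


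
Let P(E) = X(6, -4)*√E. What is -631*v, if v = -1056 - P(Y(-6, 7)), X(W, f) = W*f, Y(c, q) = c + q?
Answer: 651192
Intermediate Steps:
P(E) = -24*√E (P(E) = (6*(-4))*√E = -24*√E)
v = -1032 (v = -1056 - (-24)*√(-6 + 7) = -1056 - (-24)*√1 = -1056 - (-24) = -1056 - 1*(-24) = -1056 + 24 = -1032)
-631*v = -631*(-1032) = 651192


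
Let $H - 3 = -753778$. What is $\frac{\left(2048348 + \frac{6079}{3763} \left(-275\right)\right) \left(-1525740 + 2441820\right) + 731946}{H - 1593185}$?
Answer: $- \frac{1176592510523453}{1471935080} \approx -7.9935 \cdot 10^{5}$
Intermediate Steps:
$H = -753775$ ($H = 3 - 753778 = -753775$)
$\frac{\left(2048348 + \frac{6079}{3763} \left(-275\right)\right) \left(-1525740 + 2441820\right) + 731946}{H - 1593185} = \frac{\left(2048348 + \frac{6079}{3763} \left(-275\right)\right) \left(-1525740 + 2441820\right) + 731946}{-753775 - 1593185} = \frac{\left(2048348 + 6079 \cdot \frac{1}{3763} \left(-275\right)\right) 916080 + 731946}{-2346960} = \left(\left(2048348 + \frac{6079}{3763} \left(-275\right)\right) 916080 + 731946\right) \left(- \frac{1}{2346960}\right) = \left(\left(2048348 - \frac{1671725}{3763}\right) 916080 + 731946\right) \left(- \frac{1}{2346960}\right) = \left(\frac{7706261799}{3763} \cdot 916080 + 731946\right) \left(- \frac{1}{2346960}\right) = \left(\frac{7059552308827920}{3763} + 731946\right) \left(- \frac{1}{2346960}\right) = \frac{7059555063140718}{3763} \left(- \frac{1}{2346960}\right) = - \frac{1176592510523453}{1471935080}$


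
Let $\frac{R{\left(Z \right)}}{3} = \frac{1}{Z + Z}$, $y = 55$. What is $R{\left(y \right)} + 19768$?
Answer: $\frac{2174483}{110} \approx 19768.0$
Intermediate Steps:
$R{\left(Z \right)} = \frac{3}{2 Z}$ ($R{\left(Z \right)} = \frac{3}{Z + Z} = \frac{3}{2 Z}$)
$R{\left(y \right)} + 19768 = \frac{3}{2 \cdot 55} + 19768 = \frac{3}{2} \cdot \frac{1}{55} + 19768 = \frac{3}{110} + 19768 = \frac{2174483}{110}$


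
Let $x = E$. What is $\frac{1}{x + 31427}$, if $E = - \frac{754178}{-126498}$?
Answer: $\frac{63249}{1988103412} \approx 3.1814 \cdot 10^{-5}$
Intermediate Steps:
$E = \frac{377089}{63249}$ ($E = \left(-754178\right) \left(- \frac{1}{126498}\right) = \frac{377089}{63249} \approx 5.962$)
$x = \frac{377089}{63249} \approx 5.962$
$\frac{1}{x + 31427} = \frac{1}{\frac{377089}{63249} + 31427} = \frac{1}{\frac{1988103412}{63249}} = \frac{63249}{1988103412}$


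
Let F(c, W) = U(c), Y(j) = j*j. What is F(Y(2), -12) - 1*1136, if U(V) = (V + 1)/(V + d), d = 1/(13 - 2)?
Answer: -10213/9 ≈ -1134.8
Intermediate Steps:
d = 1/11 ≈ 0.090909
Y(j) = j²
U(V) = (1 + V)/(1/11 + V) (U(V) = (V + 1)/(V + 1/11) = (1 + V)/(1/11 + V))
F(c, W) = 11*(1 + c)/(1 + 11*c)
F(Y(2), -12) - 1*1136 = 11*(1 + 2²)/(1 + 11*2²) - 1*1136 = 11*(1 + 4)/(1 + 11*4) - 1136 = 11*5/(1 + 44) - 1136 = 11*5/45 - 1136 = 11*(1/45)*5 - 1136 = 11/9 - 1136 = -10213/9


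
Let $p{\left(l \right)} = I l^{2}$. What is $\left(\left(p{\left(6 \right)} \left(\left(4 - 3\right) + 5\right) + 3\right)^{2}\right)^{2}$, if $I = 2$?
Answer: $35806100625$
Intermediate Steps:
$p{\left(l \right)} = 2 l^{2}$
$\left(\left(p{\left(6 \right)} \left(\left(4 - 3\right) + 5\right) + 3\right)^{2}\right)^{2} = \left(\left(2 \cdot 6^{2} \left(\left(4 - 3\right) + 5\right) + 3\right)^{2}\right)^{2} = \left(\left(2 \cdot 36 \left(\left(4 - 3\right) + 5\right) + 3\right)^{2}\right)^{2} = \left(\left(72 \left(1 + 5\right) + 3\right)^{2}\right)^{2} = \left(\left(72 \cdot 6 + 3\right)^{2}\right)^{2} = \left(\left(432 + 3\right)^{2}\right)^{2} = \left(435^{2}\right)^{2} = 189225^{2} = 35806100625$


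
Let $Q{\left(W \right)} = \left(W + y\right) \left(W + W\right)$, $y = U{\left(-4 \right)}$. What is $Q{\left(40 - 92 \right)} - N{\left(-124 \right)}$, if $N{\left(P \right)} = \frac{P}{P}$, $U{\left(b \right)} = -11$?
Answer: $6551$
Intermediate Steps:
$y = -11$
$Q{\left(W \right)} = 2 W \left(-11 + W\right)$ ($Q{\left(W \right)} = \left(W - 11\right) \left(W + W\right) = \left(-11 + W\right) 2 W = 2 W \left(-11 + W\right)$)
$N{\left(P \right)} = 1$
$Q{\left(40 - 92 \right)} - N{\left(-124 \right)} = 2 \left(40 - 92\right) \left(-11 + \left(40 - 92\right)\right) - 1 = 2 \left(-52\right) \left(-11 - 52\right) - 1 = 2 \left(-52\right) \left(-63\right) - 1 = 6552 - 1 = 6551$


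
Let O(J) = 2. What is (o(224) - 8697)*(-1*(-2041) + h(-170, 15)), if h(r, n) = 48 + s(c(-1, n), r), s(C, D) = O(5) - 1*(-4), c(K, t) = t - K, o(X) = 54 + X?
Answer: -17637805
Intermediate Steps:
s(C, D) = 6 (s(C, D) = 2 - 1*(-4) = 2 + 4 = 6)
h(r, n) = 54 (h(r, n) = 48 + 6 = 54)
(o(224) - 8697)*(-1*(-2041) + h(-170, 15)) = ((54 + 224) - 8697)*(-1*(-2041) + 54) = (278 - 8697)*(2041 + 54) = -8419*2095 = -17637805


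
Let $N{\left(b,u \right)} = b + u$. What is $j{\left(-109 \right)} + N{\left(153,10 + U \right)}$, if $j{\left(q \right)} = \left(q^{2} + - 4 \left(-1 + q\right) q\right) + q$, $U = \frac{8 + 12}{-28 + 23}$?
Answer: $-36029$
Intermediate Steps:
$U = -4$ ($U = \frac{20}{-5} = 20 \left(- \frac{1}{5}\right) = -4$)
$j{\left(q \right)} = q + q^{2} + q \left(4 - 4 q\right)$ ($j{\left(q \right)} = \left(q^{2} + \left(4 - 4 q\right) q\right) + q = \left(q^{2} + q \left(4 - 4 q\right)\right) + q = q + q^{2} + q \left(4 - 4 q\right)$)
$j{\left(-109 \right)} + N{\left(153,10 + U \right)} = - 109 \left(5 - -327\right) + \left(153 + \left(10 - 4\right)\right) = - 109 \left(5 + 327\right) + \left(153 + 6\right) = \left(-109\right) 332 + 159 = -36188 + 159 = -36029$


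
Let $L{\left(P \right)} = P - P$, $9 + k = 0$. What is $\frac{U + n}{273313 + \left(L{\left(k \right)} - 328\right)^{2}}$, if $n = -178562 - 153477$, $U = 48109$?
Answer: $- \frac{283930}{380897} \approx -0.74542$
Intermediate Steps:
$k = -9$ ($k = -9 + 0 = -9$)
$n = -332039$ ($n = -178562 - 153477 = -332039$)
$L{\left(P \right)} = 0$
$\frac{U + n}{273313 + \left(L{\left(k \right)} - 328\right)^{2}} = \frac{48109 - 332039}{273313 + \left(0 - 328\right)^{2}} = - \frac{283930}{273313 + \left(-328\right)^{2}} = - \frac{283930}{273313 + 107584} = - \frac{283930}{380897}$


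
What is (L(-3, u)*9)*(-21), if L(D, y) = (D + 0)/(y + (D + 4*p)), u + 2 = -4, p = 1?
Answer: -567/5 ≈ -113.40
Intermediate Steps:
u = -6 (u = -2 - 4 = -6)
L(D, y) = D/(4 + D + y) (L(D, y) = (D + 0)/(y + (D + 4*1)) = D/(y + (D + 4)) = D/(y + (4 + D)) = D/(4 + D + y))
(L(-3, u)*9)*(-21) = (-3/(4 - 3 - 6)*9)*(-21) = (-3/(-5)*9)*(-21) = (-3*(-⅕)*9)*(-21) = ((⅗)*9)*(-21) = (27/5)*(-21) = -567/5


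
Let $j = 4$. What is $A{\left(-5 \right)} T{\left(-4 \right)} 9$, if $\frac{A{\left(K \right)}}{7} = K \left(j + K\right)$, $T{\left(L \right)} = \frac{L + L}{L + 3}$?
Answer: $2520$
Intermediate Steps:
$T{\left(L \right)} = \frac{2 L}{3 + L}$
$A{\left(K \right)} = 7 K \left(4 + K\right)$
$A{\left(-5 \right)} T{\left(-4 \right)} 9 = 7 \left(-5\right) \left(4 - 5\right) 2 \left(-4\right) \frac{1}{3 - 4} \cdot 9 = 7 \left(-5\right) \left(-1\right) 2 \left(-4\right) \frac{1}{-1} \cdot 9 = 35 \cdot 2 \left(-4\right) \left(-1\right) 9 = 35 \cdot 8 \cdot 9 = 280 \cdot 9 = 2520$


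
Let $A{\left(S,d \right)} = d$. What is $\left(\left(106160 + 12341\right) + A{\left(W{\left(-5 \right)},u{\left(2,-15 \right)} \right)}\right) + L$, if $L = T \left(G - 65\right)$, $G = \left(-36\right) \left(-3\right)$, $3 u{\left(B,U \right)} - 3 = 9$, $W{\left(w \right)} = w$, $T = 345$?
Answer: $133340$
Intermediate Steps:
$u{\left(B,U \right)} = 4$ ($u{\left(B,U \right)} = 1 + \frac{1}{3} \cdot 9 = 1 + 3 = 4$)
$G = 108$
$L = 14835$ ($L = 345 \left(108 - 65\right) = 345 \cdot 43 = 14835$)
$\left(\left(106160 + 12341\right) + A{\left(W{\left(-5 \right)},u{\left(2,-15 \right)} \right)}\right) + L = \left(\left(106160 + 12341\right) + 4\right) + 14835 = \left(118501 + 4\right) + 14835 = 118505 + 14835 = 133340$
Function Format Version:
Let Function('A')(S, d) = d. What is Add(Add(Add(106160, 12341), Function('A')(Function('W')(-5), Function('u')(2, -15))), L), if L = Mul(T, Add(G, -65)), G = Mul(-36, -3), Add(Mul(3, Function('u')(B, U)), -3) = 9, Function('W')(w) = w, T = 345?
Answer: 133340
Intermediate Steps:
Function('u')(B, U) = 4 (Function('u')(B, U) = Add(1, Mul(Rational(1, 3), 9)) = Add(1, 3) = 4)
G = 108
L = 14835 (L = Mul(345, Add(108, -65)) = Mul(345, 43) = 14835)
Add(Add(Add(106160, 12341), Function('A')(Function('W')(-5), Function('u')(2, -15))), L) = Add(Add(Add(106160, 12341), 4), 14835) = Add(Add(118501, 4), 14835) = Add(118505, 14835) = 133340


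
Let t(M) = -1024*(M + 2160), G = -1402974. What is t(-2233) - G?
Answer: 1477726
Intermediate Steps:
t(M) = -2211840 - 1024*M (t(M) = -1024*(2160 + M) = -2211840 - 1024*M)
t(-2233) - G = (-2211840 - 1024*(-2233)) - 1*(-1402974) = (-2211840 + 2286592) + 1402974 = 74752 + 1402974 = 1477726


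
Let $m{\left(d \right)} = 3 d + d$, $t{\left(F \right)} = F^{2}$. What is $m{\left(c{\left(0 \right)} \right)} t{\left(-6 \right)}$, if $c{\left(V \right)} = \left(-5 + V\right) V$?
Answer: $0$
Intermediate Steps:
$c{\left(V \right)} = V \left(-5 + V\right)$
$m{\left(d \right)} = 4 d$
$m{\left(c{\left(0 \right)} \right)} t{\left(-6 \right)} = 4 \cdot 0 \left(-5 + 0\right) \left(-6\right)^{2} = 4 \cdot 0 \left(-5\right) 36 = 4 \cdot 0 \cdot 36 = 0 \cdot 36 = 0$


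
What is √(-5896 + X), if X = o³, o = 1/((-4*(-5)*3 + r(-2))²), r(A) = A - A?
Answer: I*√275083775999999/216000 ≈ 76.785*I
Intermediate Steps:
r(A) = 0
o = 1/3600 (o = 1/((-4*(-5)*3 + 0)²) = 1/((20*3 + 0)²) = 1/((60 + 0)²) = 1/(60²) = 1/3600 ≈ 0.00027778)
X = 1/46656000000 (X = (1/3600)³ = 1/46656000000 ≈ 2.1433e-11)
√(-5896 + X) = √(-5896 + 1/46656000000) = √(-275083775999999/46656000000) = I*√275083775999999/216000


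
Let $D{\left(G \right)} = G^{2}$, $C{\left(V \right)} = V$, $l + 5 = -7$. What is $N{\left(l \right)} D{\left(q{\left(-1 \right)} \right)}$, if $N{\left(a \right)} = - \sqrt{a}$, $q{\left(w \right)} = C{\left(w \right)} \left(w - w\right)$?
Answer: $0$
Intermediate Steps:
$l = -12$ ($l = -5 - 7 = -12$)
$q{\left(w \right)} = 0$ ($q{\left(w \right)} = w \left(w - w\right) = w 0 = 0$)
$N{\left(l \right)} D{\left(q{\left(-1 \right)} \right)} = - \sqrt{-12} \cdot 0^{2} = - 2 i \sqrt{3} \cdot 0 = 0$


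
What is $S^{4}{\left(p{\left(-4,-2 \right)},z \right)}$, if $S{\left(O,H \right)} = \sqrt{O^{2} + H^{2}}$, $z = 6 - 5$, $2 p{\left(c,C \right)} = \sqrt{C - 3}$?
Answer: $\frac{1}{16} \approx 0.0625$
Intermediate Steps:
$p{\left(c,C \right)} = \frac{\sqrt{-3 + C}}{2}$ ($p{\left(c,C \right)} = \frac{\sqrt{C - 3}}{2} = \frac{\sqrt{-3 + C}}{2}$)
$z = 1$
$S{\left(O,H \right)} = \sqrt{H^{2} + O^{2}}$
$S^{4}{\left(p{\left(-4,-2 \right)},z \right)} = \left(\sqrt{1^{2} + \left(\frac{\sqrt{-3 - 2}}{2}\right)^{2}}\right)^{4} = \left(\sqrt{1 + \left(\frac{\sqrt{-5}}{2}\right)^{2}}\right)^{4} = \left(\sqrt{1 + \left(\frac{i \sqrt{5}}{2}\right)^{2}}\right)^{4} = \left(\sqrt{1 - \frac{5}{4}}\right)^{4} = \left(\sqrt{- \frac{1}{4}}\right)^{4} = \left(\frac{i}{2}\right)^{4} = \frac{1}{16}$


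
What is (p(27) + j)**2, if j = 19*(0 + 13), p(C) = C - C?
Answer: 61009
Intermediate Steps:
p(C) = 0
j = 247 (j = 19*13 = 247)
(p(27) + j)**2 = (0 + 247)**2 = 247**2 = 61009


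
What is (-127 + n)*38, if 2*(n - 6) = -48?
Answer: -5510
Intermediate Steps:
n = -18 (n = 6 + (½)*(-48) = 6 - 24 = -18)
(-127 + n)*38 = (-127 - 18)*38 = -145*38 = -5510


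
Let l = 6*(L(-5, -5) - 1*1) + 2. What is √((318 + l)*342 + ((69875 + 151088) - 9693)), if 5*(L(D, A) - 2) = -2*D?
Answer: √326866 ≈ 571.72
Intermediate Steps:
L(D, A) = 2 - 2*D/5 (L(D, A) = 2 + (-2*D)/5 = 2 - 2*D/5)
l = 20 (l = 6*((2 - ⅖*(-5)) - 1*1) + 2 = 6*((2 + 2) - 1) + 2 = 6*(4 - 1) + 2 = 6*3 + 2 = 18 + 2 = 20)
√((318 + l)*342 + ((69875 + 151088) - 9693)) = √((318 + 20)*342 + ((69875 + 151088) - 9693)) = √(338*342 + (220963 - 9693)) = √(115596 + 211270) = √326866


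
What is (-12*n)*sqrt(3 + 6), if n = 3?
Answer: -108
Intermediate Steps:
(-12*n)*sqrt(3 + 6) = (-12*3)*sqrt(3 + 6) = -36*sqrt(9) = -36*3 = -108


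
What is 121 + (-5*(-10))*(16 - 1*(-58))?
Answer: 3821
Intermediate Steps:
121 + (-5*(-10))*(16 - 1*(-58)) = 121 + 50*(16 + 58) = 121 + 50*74 = 121 + 3700 = 3821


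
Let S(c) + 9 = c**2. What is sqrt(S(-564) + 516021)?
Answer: 2*sqrt(208527) ≈ 913.29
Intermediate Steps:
S(c) = -9 + c**2
sqrt(S(-564) + 516021) = sqrt((-9 + (-564)**2) + 516021) = sqrt((-9 + 318096) + 516021) = sqrt(318087 + 516021) = sqrt(834108) = 2*sqrt(208527)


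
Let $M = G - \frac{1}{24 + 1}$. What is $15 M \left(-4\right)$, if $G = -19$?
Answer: $\frac{5712}{5} \approx 1142.4$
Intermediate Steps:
$M = - \frac{476}{25}$ ($M = -19 - \frac{1}{24 + 1} = -19 - \frac{1}{25} = - \frac{476}{25} \approx -19.04$)
$15 M \left(-4\right) = 15 \left(- \frac{476}{25}\right) \left(-4\right) = \left(- \frac{1428}{5}\right) \left(-4\right) = \frac{5712}{5}$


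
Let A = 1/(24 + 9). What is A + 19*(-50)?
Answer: -31349/33 ≈ -949.97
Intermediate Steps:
A = 1/33 ≈ 0.030303
A + 19*(-50) = 1/33 + 19*(-50) = 1/33 - 950 = -31349/33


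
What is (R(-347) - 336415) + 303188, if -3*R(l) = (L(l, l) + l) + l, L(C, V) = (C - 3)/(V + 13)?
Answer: -16531004/501 ≈ -32996.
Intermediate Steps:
L(C, V) = (-3 + C)/(13 + V)
R(l) = -2*l/3 - (-3 + l)/(3*(13 + l)) (R(l) = -(((-3 + l)/(13 + l) + l) + l)/3 = -((l + (-3 + l)/(13 + l)) + l)/3 = -(2*l + (-3 + l)/(13 + l))/3 = -2*l/3 - (-3 + l)/(3*(13 + l)))
(R(-347) - 336415) + 303188 = ((3 - 1*(-347) - 2*(-347)*(13 - 347))/(3*(13 - 347)) - 336415) + 303188 = ((⅓)*(3 + 347 - 2*(-347)*(-334))/(-334) - 336415) + 303188 = ((⅓)*(-1/334)*(3 + 347 - 231796) - 336415) + 303188 = ((⅓)*(-1/334)*(-231446) - 336415) + 303188 = (115723/501 - 336415) + 303188 = -168428192/501 + 303188 = -16531004/501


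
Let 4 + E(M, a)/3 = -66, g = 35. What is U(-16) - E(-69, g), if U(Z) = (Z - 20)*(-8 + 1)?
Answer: 462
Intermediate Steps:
U(Z) = 140 - 7*Z (U(Z) = (-20 + Z)*(-7) = 140 - 7*Z)
E(M, a) = -210 (E(M, a) = -12 + 3*(-66) = -12 - 198 = -210)
U(-16) - E(-69, g) = (140 - 7*(-16)) - 1*(-210) = (140 + 112) + 210 = 252 + 210 = 462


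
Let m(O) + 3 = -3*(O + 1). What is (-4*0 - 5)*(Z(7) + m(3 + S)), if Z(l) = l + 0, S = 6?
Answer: 130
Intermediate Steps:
Z(l) = l
m(O) = -6 - 3*O (m(O) = -3 - 3*(O + 1) = -3 - 3*(1 + O) = -3 + (-3 - 3*O) = -6 - 3*O)
(-4*0 - 5)*(Z(7) + m(3 + S)) = (-4*0 - 5)*(7 + (-6 - 3*(3 + 6))) = (0 - 5)*(7 + (-6 - 3*9)) = -5*(7 + (-6 - 27)) = -5*(7 - 33) = -5*(-26) = 130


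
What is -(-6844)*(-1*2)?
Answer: -13688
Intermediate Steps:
-(-6844)*(-1*2) = -(-6844)*(-2) = -236*58 = -13688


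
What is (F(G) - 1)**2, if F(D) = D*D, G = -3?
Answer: 64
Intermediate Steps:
F(D) = D**2
(F(G) - 1)**2 = ((-3)**2 - 1)**2 = (9 - 1)**2 = 8**2 = 64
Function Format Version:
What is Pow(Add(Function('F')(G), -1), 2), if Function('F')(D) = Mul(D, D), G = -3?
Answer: 64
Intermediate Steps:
Function('F')(D) = Pow(D, 2)
Pow(Add(Function('F')(G), -1), 2) = Pow(Add(Pow(-3, 2), -1), 2) = Pow(Add(9, -1), 2) = Pow(8, 2) = 64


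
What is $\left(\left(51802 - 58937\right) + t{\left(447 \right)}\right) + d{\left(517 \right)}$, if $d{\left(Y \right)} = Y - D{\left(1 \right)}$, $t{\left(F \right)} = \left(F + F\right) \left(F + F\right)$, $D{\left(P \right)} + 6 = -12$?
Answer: $792636$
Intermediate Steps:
$D{\left(P \right)} = -18$ ($D{\left(P \right)} = -6 - 12 = -18$)
$t{\left(F \right)} = 4 F^{2}$ ($t{\left(F \right)} = 2 F 2 F = 4 F^{2}$)
$d{\left(Y \right)} = 18 + Y$ ($d{\left(Y \right)} = Y - -18 = Y + 18 = 18 + Y$)
$\left(\left(51802 - 58937\right) + t{\left(447 \right)}\right) + d{\left(517 \right)} = \left(\left(51802 - 58937\right) + 4 \cdot 447^{2}\right) + \left(18 + 517\right) = \left(-7135 + 4 \cdot 199809\right) + 535 = \left(-7135 + 799236\right) + 535 = 792101 + 535 = 792636$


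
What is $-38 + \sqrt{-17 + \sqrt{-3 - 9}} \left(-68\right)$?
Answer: $-38 - 68 \sqrt{-17 + 2 i \sqrt{3}} \approx -66.42 - 281.81 i$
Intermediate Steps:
$-38 + \sqrt{-17 + \sqrt{-3 - 9}} \left(-68\right) = -38 + \sqrt{-17 + \sqrt{-12}} \left(-68\right) = -38 + \sqrt{-17 + 2 i \sqrt{3}} \left(-68\right) = -38 - 68 \sqrt{-17 + 2 i \sqrt{3}}$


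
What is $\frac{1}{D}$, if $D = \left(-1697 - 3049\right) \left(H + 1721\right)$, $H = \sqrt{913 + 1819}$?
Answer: $- \frac{1721}{14043931314} + \frac{\sqrt{683}}{7021965657} \approx -1.1882 \cdot 10^{-7}$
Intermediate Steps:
$H = 2 \sqrt{683}$ ($H = \sqrt{2732} = 2 \sqrt{683} \approx 52.269$)
$D = -8167866 - 9492 \sqrt{683}$ ($D = \left(-1697 - 3049\right) \left(2 \sqrt{683} + 1721\right) = - 4746 \left(1721 + 2 \sqrt{683}\right) = -8167866 - 9492 \sqrt{683} \approx -8.4159 \cdot 10^{6}$)
$\frac{1}{D} = \frac{1}{-8167866 - 9492 \sqrt{683}}$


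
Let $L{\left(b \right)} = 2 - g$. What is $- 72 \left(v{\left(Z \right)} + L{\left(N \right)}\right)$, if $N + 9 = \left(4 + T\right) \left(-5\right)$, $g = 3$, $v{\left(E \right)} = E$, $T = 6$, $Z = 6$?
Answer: $-360$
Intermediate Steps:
$N = -59$ ($N = -9 + \left(4 + 6\right) \left(-5\right) = -9 + 10 \left(-5\right) = -9 - 50 = -59$)
$L{\left(b \right)} = -1$ ($L{\left(b \right)} = 2 - 3 = -1$)
$- 72 \left(v{\left(Z \right)} + L{\left(N \right)}\right) = - 72 \left(6 - 1\right) = \left(-72\right) 5 = -360$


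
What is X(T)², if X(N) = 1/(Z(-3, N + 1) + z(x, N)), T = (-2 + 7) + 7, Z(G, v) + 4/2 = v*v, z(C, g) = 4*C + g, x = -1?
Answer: 1/30625 ≈ 3.2653e-5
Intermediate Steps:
z(C, g) = g + 4*C
Z(G, v) = -2 + v² (Z(G, v) = -2 + v*v = -2 + v²)
T = 12 (T = 5 + 7 = 12)
X(N) = 1/(-6 + N + (1 + N)²) (X(N) = 1/((-2 + (N + 1)²) + (N + 4*(-1))) = 1/((-2 + (1 + N)²) + (N - 4)) = 1/((-2 + (1 + N)²) + (-4 + N)) = 1/(-6 + N + (1 + N)²))
X(T)² = (1/(-6 + 12 + (1 + 12)²))² = (1/(-6 + 12 + 13²))² = (1/(-6 + 12 + 169))² = (1/175)² = 1/30625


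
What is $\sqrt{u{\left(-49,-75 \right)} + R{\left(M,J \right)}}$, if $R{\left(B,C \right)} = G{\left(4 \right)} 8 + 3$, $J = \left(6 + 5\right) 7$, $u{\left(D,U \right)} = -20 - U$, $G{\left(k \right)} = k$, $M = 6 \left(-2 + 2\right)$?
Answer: $3 \sqrt{10} \approx 9.4868$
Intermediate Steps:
$M = 0$ ($M = 6 \cdot 0 = 0$)
$J = 77$ ($J = 11 \cdot 7 = 77$)
$R{\left(B,C \right)} = 35$ ($R{\left(B,C \right)} = 4 \cdot 8 + 3 = 32 + 3 = 35$)
$\sqrt{u{\left(-49,-75 \right)} + R{\left(M,J \right)}} = \sqrt{\left(-20 - -75\right) + 35} = \sqrt{\left(-20 + 75\right) + 35} = \sqrt{55 + 35} = \sqrt{90} = 3 \sqrt{10}$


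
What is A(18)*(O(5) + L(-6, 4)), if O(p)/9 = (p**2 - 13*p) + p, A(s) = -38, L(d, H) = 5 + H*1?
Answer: 11628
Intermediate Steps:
L(d, H) = 5 + H
O(p) = -108*p + 9*p**2 (O(p) = 9*((p**2 - 13*p) + p) = 9*(p**2 - 12*p) = -108*p + 9*p**2)
A(18)*(O(5) + L(-6, 4)) = -38*(9*5*(-12 + 5) + (5 + 4)) = -38*(9*5*(-7) + 9) = -38*(-315 + 9) = -38*(-306) = 11628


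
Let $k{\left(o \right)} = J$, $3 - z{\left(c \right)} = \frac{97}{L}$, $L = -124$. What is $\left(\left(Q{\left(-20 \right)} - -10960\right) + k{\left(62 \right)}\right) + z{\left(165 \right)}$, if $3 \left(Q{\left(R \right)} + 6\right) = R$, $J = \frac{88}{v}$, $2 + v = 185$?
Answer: $\frac{248513627}{22692} \approx 10952.0$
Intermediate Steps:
$v = 183$ ($v = -2 + 185 = 183$)
$z{\left(c \right)} = \frac{469}{124}$ ($z{\left(c \right)} = 3 - \frac{97}{-124} = 3 - 97 \left(- \frac{1}{124}\right) = 3 - - \frac{97}{124} = 3 + \frac{97}{124} = \frac{469}{124}$)
$J = \frac{88}{183} \approx 0.48087$
$Q{\left(R \right)} = -6 + \frac{R}{3}$
$k{\left(o \right)} = \frac{88}{183}$
$\left(\left(Q{\left(-20 \right)} - -10960\right) + k{\left(62 \right)}\right) + z{\left(165 \right)} = \left(\left(\left(-6 + \frac{1}{3} \left(-20\right)\right) - -10960\right) + \frac{88}{183}\right) + \frac{469}{124} = \left(\left(\left(-6 - \frac{20}{3}\right) + 10960\right) + \frac{88}{183}\right) + \frac{469}{124} = \left(\left(- \frac{38}{3} + 10960\right) + \frac{88}{183}\right) + \frac{469}{124} = \left(\frac{32842}{3} + \frac{88}{183}\right) + \frac{469}{124} = \frac{2003450}{183} + \frac{469}{124} = \frac{248513627}{22692}$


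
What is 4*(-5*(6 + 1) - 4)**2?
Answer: 6084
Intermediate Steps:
4*(-5*(6 + 1) - 4)**2 = 4*(-5*7 - 4)**2 = 4*(-35 - 4)**2 = 4*(-39)**2 = 4*1521 = 6084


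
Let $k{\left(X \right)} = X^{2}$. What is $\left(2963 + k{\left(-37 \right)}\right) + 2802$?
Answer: $7134$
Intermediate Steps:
$\left(2963 + k{\left(-37 \right)}\right) + 2802 = \left(2963 + \left(-37\right)^{2}\right) + 2802 = \left(2963 + 1369\right) + 2802 = 4332 + 2802 = 7134$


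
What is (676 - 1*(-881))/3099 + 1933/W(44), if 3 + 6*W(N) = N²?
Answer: 6717/1033 ≈ 6.5024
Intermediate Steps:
W(N) = -½ + N²/6
(676 - 1*(-881))/3099 + 1933/W(44) = (676 - 1*(-881))/3099 + 1933/(-½ + (⅙)*44²) = (676 + 881)*(1/3099) + 1933/(-½ + (⅙)*1936) = 1557*(1/3099) + 1933/(-½ + 968/3) = 519/1033 + 1933/(1933/6) = 519/1033 + 1933*(6/1933) = 519/1033 + 6 = 6717/1033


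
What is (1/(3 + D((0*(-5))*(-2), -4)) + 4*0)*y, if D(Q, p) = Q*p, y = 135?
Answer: 45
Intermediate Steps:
(1/(3 + D((0*(-5))*(-2), -4)) + 4*0)*y = (1/(3 + ((0*(-5))*(-2))*(-4)) + 4*0)*135 = (1/(3 + (0*(-2))*(-4)) + 0)*135 = (1/(3 + 0*(-4)) + 0)*135 = (1/(3 + 0) + 0)*135 = (1/3 + 0)*135 = (⅓ + 0)*135 = (⅓)*135 = 45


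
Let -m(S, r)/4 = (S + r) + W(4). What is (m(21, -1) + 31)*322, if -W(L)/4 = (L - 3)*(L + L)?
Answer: 25438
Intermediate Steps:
W(L) = -8*L*(-3 + L) (W(L) = -4*(L - 3)*(L + L) = -4*(-3 + L)*2*L = -8*L*(-3 + L))
m(S, r) = 128 - 4*S - 4*r (m(S, r) = -4*((S + r) + 8*4*(3 - 1*4)) = -4*((S + r) + 8*4*(3 - 4)) = -4*((S + r) + 8*4*(-1)) = -4*((S + r) - 32) = -4*(-32 + S + r) = 128 - 4*S - 4*r)
(m(21, -1) + 31)*322 = ((128 - 4*21 - 4*(-1)) + 31)*322 = ((128 - 84 + 4) + 31)*322 = (48 + 31)*322 = 79*322 = 25438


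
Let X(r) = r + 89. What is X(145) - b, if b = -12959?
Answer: 13193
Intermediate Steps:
X(r) = 89 + r
X(145) - b = (89 + 145) - 1*(-12959) = 234 + 12959 = 13193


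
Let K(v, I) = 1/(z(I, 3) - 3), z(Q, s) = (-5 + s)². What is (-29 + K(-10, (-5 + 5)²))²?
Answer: 784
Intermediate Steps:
K(v, I) = 1 (K(v, I) = 1/((-5 + 3)² - 3) = 1/((-2)² - 3) = 1/(4 - 3) = 1/1 = 1)
(-29 + K(-10, (-5 + 5)²))² = (-29 + 1)² = (-28)² = 784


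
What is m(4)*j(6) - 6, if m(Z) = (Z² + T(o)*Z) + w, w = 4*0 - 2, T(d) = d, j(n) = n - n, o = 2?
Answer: -6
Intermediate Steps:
j(n) = 0
w = -2 (w = 0 - 2 = -2)
m(Z) = -2 + Z² + 2*Z (m(Z) = (Z² + 2*Z) - 2 = -2 + Z² + 2*Z)
m(4)*j(6) - 6 = (-2 + 4² + 2*4)*0 - 6 = (-2 + 16 + 8)*0 - 6 = 22*0 - 6 = 0 - 6 = -6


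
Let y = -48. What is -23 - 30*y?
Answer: 1417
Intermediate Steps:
-23 - 30*y = -23 - 30*(-48) = -23 + 1440 = 1417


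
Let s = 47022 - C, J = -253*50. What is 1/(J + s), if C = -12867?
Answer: 1/47239 ≈ 2.1169e-5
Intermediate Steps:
J = -12650
s = 59889 (s = 47022 - 1*(-12867) = 47022 + 12867 = 59889)
1/(J + s) = 1/(-12650 + 59889) = 1/47239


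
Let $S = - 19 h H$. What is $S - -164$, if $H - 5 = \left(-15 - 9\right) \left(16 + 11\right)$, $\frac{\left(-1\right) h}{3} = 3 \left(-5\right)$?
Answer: $549929$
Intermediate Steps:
$h = 45$ ($h = - 3 \cdot 3 \left(-5\right) = \left(-3\right) \left(-15\right) = 45$)
$H = -643$ ($H = 5 + \left(-15 - 9\right) \left(16 + 11\right) = 5 - 648 = -643$)
$S = 549765$ ($S = \left(-19\right) 45 \left(-643\right) = \left(-855\right) \left(-643\right) = 549765$)
$S - -164 = 549765 - -164 = 549765 + \left(218 - 54\right) = 549765 + 164 = 549929$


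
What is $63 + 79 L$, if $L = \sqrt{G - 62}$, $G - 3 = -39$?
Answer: $63 + 553 i \sqrt{2} \approx 63.0 + 782.06 i$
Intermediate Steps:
$G = -36$ ($G = 3 - 39 = -36$)
$L = 7 i \sqrt{2}$ ($L = \sqrt{-36 - 62} = \sqrt{-98} = 7 i \sqrt{2} \approx 9.8995 i$)
$63 + 79 L = 63 + 79 \cdot 7 i \sqrt{2} = 63 + 553 i \sqrt{2}$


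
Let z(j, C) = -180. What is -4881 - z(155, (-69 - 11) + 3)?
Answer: -4701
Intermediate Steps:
-4881 - z(155, (-69 - 11) + 3) = -4881 - 1*(-180) = -4881 + 180 = -4701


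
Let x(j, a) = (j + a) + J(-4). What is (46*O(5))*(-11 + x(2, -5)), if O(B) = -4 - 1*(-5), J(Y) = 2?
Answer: -552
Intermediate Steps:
x(j, a) = 2 + a + j (x(j, a) = (j + a) + 2 = (a + j) + 2 = 2 + a + j)
O(B) = 1 (O(B) = -4 + 5 = 1)
(46*O(5))*(-11 + x(2, -5)) = (46*1)*(-11 + (2 - 5 + 2)) = 46*(-11 - 1) = 46*(-12) = -552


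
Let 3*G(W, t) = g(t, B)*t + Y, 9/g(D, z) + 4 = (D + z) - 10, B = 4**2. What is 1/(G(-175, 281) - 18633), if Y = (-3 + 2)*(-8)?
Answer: -849/15814624 ≈ -5.3684e-5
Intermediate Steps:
B = 16
g(D, z) = 9/(-14 + D + z) (g(D, z) = 9/(-4 + ((D + z) - 10)) = 9/(-4 + (-10 + D + z)) = 9/(-14 + D + z))
Y = 8 (Y = -1*(-8) = 8)
G(W, t) = 8/3 + 3*t/(2 + t) (G(W, t) = ((9/(-14 + t + 16))*t + 8)/3 = ((9/(2 + t))*t + 8)/3 = (9*t/(2 + t) + 8)/3 = (8 + 9*t/(2 + t))/3 = 8/3 + 3*t/(2 + t))
1/(G(-175, 281) - 18633) = 1/((16 + 17*281)/(3*(2 + 281)) - 18633) = 1/((1/3)*(16 + 4777)/283 - 18633) = 1/((1/3)*(1/283)*4793 - 18633) = 1/(4793/849 - 18633) = 1/(-15814624/849) = -849/15814624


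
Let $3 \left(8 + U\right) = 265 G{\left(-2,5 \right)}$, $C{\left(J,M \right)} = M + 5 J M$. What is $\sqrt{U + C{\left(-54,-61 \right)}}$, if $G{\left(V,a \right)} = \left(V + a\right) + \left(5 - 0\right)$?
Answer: $\frac{\sqrt{153969}}{3} \approx 130.8$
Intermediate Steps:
$G{\left(V,a \right)} = 5 + V + a$ ($G{\left(V,a \right)} = \left(V + a\right) + \left(5 + 0\right) = \left(V + a\right) + 5 = 5 + V + a$)
$C{\left(J,M \right)} = M + 5 J M$
$U = \frac{2096}{3}$ ($U = -8 + \frac{265 \left(5 - 2 + 5\right)}{3} = -8 + \frac{265 \cdot 8}{3} = -8 + \frac{1}{3} \cdot 2120 = -8 + \frac{2120}{3} = \frac{2096}{3} \approx 698.67$)
$\sqrt{U + C{\left(-54,-61 \right)}} = \sqrt{\frac{2096}{3} - 61 \left(1 + 5 \left(-54\right)\right)} = \sqrt{\frac{2096}{3} - 61 \left(1 - 270\right)} = \sqrt{\frac{2096}{3} - -16409} = \sqrt{\frac{2096}{3} + 16409} = \sqrt{\frac{51323}{3}} = \frac{\sqrt{153969}}{3}$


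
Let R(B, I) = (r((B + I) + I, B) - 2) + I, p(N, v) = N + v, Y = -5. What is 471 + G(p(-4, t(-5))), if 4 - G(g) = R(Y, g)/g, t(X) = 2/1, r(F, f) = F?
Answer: 937/2 ≈ 468.50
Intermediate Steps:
t(X) = 2 (t(X) = 2*1 = 2)
R(B, I) = -2 + B + 3*I (R(B, I) = (((B + I) + I) - 2) + I = ((B + 2*I) - 2) + I = (-2 + B + 2*I) + I = -2 + B + 3*I)
G(g) = 4 - (-7 + 3*g)/g (G(g) = 4 - (-2 - 5 + 3*g)/g = 4 - (-7 + 3*g)/g)
471 + G(p(-4, t(-5))) = 471 + (7 + (-4 + 2))/(-4 + 2) = 471 + (7 - 2)/(-2) = 471 - ½*5 = 471 - 5/2 = 937/2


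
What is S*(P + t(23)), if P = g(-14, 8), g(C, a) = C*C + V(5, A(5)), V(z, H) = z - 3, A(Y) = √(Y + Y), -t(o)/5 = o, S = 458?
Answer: 38014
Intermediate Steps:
t(o) = -5*o
A(Y) = √2*√Y (A(Y) = √(2*Y) = √2*√Y)
V(z, H) = -3 + z
g(C, a) = 2 + C² (g(C, a) = C*C + (-3 + 5) = C² + 2 = 2 + C²)
P = 198 (P = 2 + (-14)² = 2 + 196 = 198)
S*(P + t(23)) = 458*(198 - 5*23) = 458*(198 - 115) = 458*83 = 38014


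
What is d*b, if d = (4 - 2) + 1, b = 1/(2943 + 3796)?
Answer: 3/6739 ≈ 0.00044517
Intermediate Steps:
b = 1/6739 ≈ 0.00014839
d = 3 (d = 2 + 1 = 3)
d*b = 3*(1/6739) = 3/6739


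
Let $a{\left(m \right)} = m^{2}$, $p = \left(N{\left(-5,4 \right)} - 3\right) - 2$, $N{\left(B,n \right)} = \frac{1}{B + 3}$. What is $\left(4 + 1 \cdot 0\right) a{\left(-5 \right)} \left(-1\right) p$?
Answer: $550$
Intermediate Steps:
$N{\left(B,n \right)} = \frac{1}{3 + B}$
$p = - \frac{11}{2}$ ($p = \left(\frac{1}{3 - 5} - 3\right) - 2 = \left(\frac{1}{-2} - 3\right) - 2 = \left(- \frac{1}{2} - 3\right) - 2 = - \frac{7}{2} - 2 = - \frac{11}{2} \approx -5.5$)
$\left(4 + 1 \cdot 0\right) a{\left(-5 \right)} \left(-1\right) p = \left(4 + 1 \cdot 0\right) \left(-5\right)^{2} \left(-1\right) \left(- \frac{11}{2}\right) = \left(4 + 0\right) 25 \left(-1\right) \left(- \frac{11}{2}\right) = 4 \cdot 25 \left(-1\right) \left(- \frac{11}{2}\right) = 100 \left(-1\right) \left(- \frac{11}{2}\right) = \left(-100\right) \left(- \frac{11}{2}\right) = 550$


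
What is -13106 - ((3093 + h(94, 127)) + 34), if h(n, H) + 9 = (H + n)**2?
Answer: -65065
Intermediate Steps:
h(n, H) = -9 + (H + n)**2
-13106 - ((3093 + h(94, 127)) + 34) = -13106 - ((3093 + (-9 + (127 + 94)**2)) + 34) = -13106 - ((3093 + (-9 + 221**2)) + 34) = -13106 - ((3093 + (-9 + 48841)) + 34) = -13106 - ((3093 + 48832) + 34) = -13106 - (51925 + 34) = -13106 - 1*51959 = -13106 - 51959 = -65065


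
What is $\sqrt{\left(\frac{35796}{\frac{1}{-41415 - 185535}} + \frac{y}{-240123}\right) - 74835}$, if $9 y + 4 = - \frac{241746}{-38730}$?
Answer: $\frac{i \sqrt{175659325555131255511841778390}}{4649981895} \approx 90133.0 i$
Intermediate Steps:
$y = \frac{14471}{58095}$ ($y = - \frac{4}{9} + \frac{\left(-241746\right) \frac{1}{-38730}}{9} = - \frac{4}{9} + \frac{\left(-241746\right) \left(- \frac{1}{38730}\right)}{9} = - \frac{4}{9} + \frac{1}{9} \cdot \frac{40291}{6455} = - \frac{4}{9} + \frac{40291}{58095} = \frac{14471}{58095} \approx 0.24909$)
$\sqrt{\left(\frac{35796}{\frac{1}{-41415 - 185535}} + \frac{y}{-240123}\right) - 74835} = \sqrt{\left(\frac{35796}{\frac{1}{-41415 - 185535}} + \frac{14471}{58095 \left(-240123\right)}\right) - 74835} = \sqrt{\left(\frac{35796}{\frac{1}{-226950}} + \frac{14471}{58095} \left(- \frac{1}{240123}\right)\right) - 74835} = \sqrt{\left(\frac{35796}{- \frac{1}{226950}} - \frac{14471}{13949945685}\right) - 74835} = \sqrt{\left(35796 \left(-226950\right) - \frac{14471}{13949945685}\right) - 74835} = \sqrt{\left(-8123902200 - \frac{14471}{13949945685}\right) - 74835} = \sqrt{- \frac{113327994440252021471}{13949945685} - 74835} = \sqrt{- \frac{113329038384437358446}{13949945685}} = \frac{i \sqrt{175659325555131255511841778390}}{4649981895}$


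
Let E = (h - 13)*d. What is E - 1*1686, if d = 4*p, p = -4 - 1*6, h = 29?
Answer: -2326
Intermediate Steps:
p = -10 (p = -4 - 6 = -10)
d = -40 (d = 4*(-10) = -40)
E = -640 (E = (29 - 13)*(-40) = 16*(-40) = -640)
E - 1*1686 = -640 - 1*1686 = -640 - 1686 = -2326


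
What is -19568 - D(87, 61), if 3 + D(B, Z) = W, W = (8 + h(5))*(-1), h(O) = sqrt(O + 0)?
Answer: -19557 + sqrt(5) ≈ -19555.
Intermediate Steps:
h(O) = sqrt(O)
W = -8 - sqrt(5) (W = (8 + sqrt(5))*(-1) = -8 - sqrt(5) ≈ -10.236)
D(B, Z) = -11 - sqrt(5) (D(B, Z) = -3 + (-8 - sqrt(5)) = -11 - sqrt(5))
-19568 - D(87, 61) = -19568 - (-11 - sqrt(5)) = -19568 + (11 + sqrt(5)) = -19557 + sqrt(5)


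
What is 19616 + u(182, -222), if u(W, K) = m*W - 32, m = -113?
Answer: -982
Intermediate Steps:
u(W, K) = -32 - 113*W (u(W, K) = -113*W - 32 = -32 - 113*W)
19616 + u(182, -222) = 19616 + (-32 - 113*182) = 19616 + (-32 - 20566) = 19616 - 20598 = -982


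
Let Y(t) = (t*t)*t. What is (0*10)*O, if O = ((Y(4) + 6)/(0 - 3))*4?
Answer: 0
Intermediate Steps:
Y(t) = t³ (Y(t) = t²*t = t³)
O = -280/3 (O = ((4³ + 6)/(0 - 3))*4 = ((64 + 6)/(-3))*4 = (70*(-⅓))*4 = -70/3*4 = -280/3 ≈ -93.333)
(0*10)*O = (0*10)*(-280/3) = 0*(-280/3) = 0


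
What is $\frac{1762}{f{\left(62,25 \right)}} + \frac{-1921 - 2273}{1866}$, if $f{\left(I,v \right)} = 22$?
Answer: $\frac{266302}{3421} \approx 77.843$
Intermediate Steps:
$\frac{1762}{f{\left(62,25 \right)}} + \frac{-1921 - 2273}{1866} = \frac{1762}{22} + \frac{-1921 - 2273}{1866} = 1762 \cdot \frac{1}{22} - \frac{699}{311} = \frac{881}{11} - \frac{699}{311} = \frac{266302}{3421}$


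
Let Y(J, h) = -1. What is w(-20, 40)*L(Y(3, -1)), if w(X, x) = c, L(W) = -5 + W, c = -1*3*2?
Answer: 36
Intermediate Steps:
c = -6 (c = -3*2 = -6)
w(X, x) = -6
w(-20, 40)*L(Y(3, -1)) = -6*(-5 - 1) = -6*(-6) = 36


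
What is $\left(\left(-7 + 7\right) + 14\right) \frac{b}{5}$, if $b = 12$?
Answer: $\frac{168}{5} \approx 33.6$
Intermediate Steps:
$\left(\left(-7 + 7\right) + 14\right) \frac{b}{5} = \left(\left(-7 + 7\right) + 14\right) \frac{12}{5} = \left(0 + 14\right) 12 \cdot \frac{1}{5} = 14 \cdot \frac{12}{5} = \frac{168}{5}$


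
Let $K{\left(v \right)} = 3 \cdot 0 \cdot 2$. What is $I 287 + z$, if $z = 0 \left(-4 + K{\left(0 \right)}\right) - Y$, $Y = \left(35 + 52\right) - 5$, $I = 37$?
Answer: $10537$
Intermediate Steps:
$K{\left(v \right)} = 0$ ($K{\left(v \right)} = 0 \cdot 2 = 0$)
$Y = 82$ ($Y = 87 - 5 = 82$)
$z = -82$ ($z = 0 \left(-4 + 0\right) - 82 = 0 \left(-4\right) - 82 = 0 - 82 = -82$)
$I 287 + z = 37 \cdot 287 - 82 = 10619 - 82 = 10537$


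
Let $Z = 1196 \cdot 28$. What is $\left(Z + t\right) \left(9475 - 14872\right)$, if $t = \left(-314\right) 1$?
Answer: $-179040078$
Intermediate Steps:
$t = -314$
$Z = 33488$
$\left(Z + t\right) \left(9475 - 14872\right) = \left(33488 - 314\right) \left(9475 - 14872\right) = 33174 \left(-5397\right) = -179040078$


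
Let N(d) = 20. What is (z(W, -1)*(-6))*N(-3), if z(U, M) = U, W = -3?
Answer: 360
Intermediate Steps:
(z(W, -1)*(-6))*N(-3) = -3*(-6)*20 = 18*20 = 360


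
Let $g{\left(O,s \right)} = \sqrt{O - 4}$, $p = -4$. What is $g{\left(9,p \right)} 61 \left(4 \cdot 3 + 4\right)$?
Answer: $976 \sqrt{5} \approx 2182.4$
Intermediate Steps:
$g{\left(O,s \right)} = \sqrt{-4 + O}$
$g{\left(9,p \right)} 61 \left(4 \cdot 3 + 4\right) = \sqrt{-4 + 9} \cdot 61 \left(4 \cdot 3 + 4\right) = \sqrt{5} \cdot 61 \left(12 + 4\right) = 61 \sqrt{5} \cdot 16 = 976 \sqrt{5}$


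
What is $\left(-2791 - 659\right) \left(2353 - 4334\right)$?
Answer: $6834450$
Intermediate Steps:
$\left(-2791 - 659\right) \left(2353 - 4334\right) = \left(-3450\right) \left(-1981\right) = 6834450$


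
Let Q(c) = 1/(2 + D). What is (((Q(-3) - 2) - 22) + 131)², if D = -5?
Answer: 102400/9 ≈ 11378.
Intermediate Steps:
Q(c) = -⅓ (Q(c) = 1/(2 - 5) = 1/(-3) = -⅓)
(((Q(-3) - 2) - 22) + 131)² = (((-⅓ - 2) - 22) + 131)² = ((-7/3 - 22) + 131)² = (-73/3 + 131)² = (320/3)² = 102400/9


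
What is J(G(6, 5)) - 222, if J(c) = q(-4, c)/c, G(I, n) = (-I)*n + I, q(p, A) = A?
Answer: -221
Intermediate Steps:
G(I, n) = I - I*n (G(I, n) = -I*n + I = I - I*n)
J(c) = 1 (J(c) = c/c = 1)
J(G(6, 5)) - 222 = 1 - 222 = -221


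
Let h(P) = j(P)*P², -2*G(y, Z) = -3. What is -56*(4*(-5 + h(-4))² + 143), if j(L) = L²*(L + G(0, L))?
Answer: -93197608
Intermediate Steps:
G(y, Z) = 3/2 (G(y, Z) = -½*(-3) = 3/2)
j(L) = L²*(3/2 + L) (j(L) = L²*(L + 3/2) = L²*(3/2 + L))
h(P) = P⁴*(3/2 + P) (h(P) = (P²*(3/2 + P))*P² = P⁴*(3/2 + P))
-56*(4*(-5 + h(-4))² + 143) = -56*(4*(-5 + (-4)⁴*(3/2 - 4))² + 143) = -56*(4*(-5 + 256*(-5/2))² + 143) = -56*(4*(-5 - 640)² + 143) = -56*(4*(-645)² + 143) = -56*(4*416025 + 143) = -56*(1664100 + 143) = -56*1664243 = -93197608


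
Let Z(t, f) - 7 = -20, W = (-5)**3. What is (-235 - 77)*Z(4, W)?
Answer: 4056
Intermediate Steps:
W = -125
Z(t, f) = -13 (Z(t, f) = 7 - 20 = -13)
(-235 - 77)*Z(4, W) = (-235 - 77)*(-13) = -312*(-13) = 4056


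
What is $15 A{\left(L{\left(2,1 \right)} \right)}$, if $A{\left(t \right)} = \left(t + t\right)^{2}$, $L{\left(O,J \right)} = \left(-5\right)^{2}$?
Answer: $37500$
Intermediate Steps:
$L{\left(O,J \right)} = 25$
$A{\left(t \right)} = 4 t^{2}$ ($A{\left(t \right)} = \left(2 t\right)^{2} = 4 t^{2}$)
$15 A{\left(L{\left(2,1 \right)} \right)} = 15 \cdot 4 \cdot 25^{2} = 15 \cdot 4 \cdot 625 = 15 \cdot 2500 = 37500$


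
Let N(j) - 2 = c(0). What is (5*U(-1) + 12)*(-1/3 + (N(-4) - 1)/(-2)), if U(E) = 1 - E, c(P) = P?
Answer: -55/3 ≈ -18.333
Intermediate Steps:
N(j) = 2 (N(j) = 2 + 0 = 2)
(5*U(-1) + 12)*(-1/3 + (N(-4) - 1)/(-2)) = (5*(1 - 1*(-1)) + 12)*(-1/3 + (2 - 1)/(-2)) = (5*(1 + 1) + 12)*(-1*1/3 + 1*(-1/2)) = (5*2 + 12)*(-1/3 - 1/2) = (10 + 12)*(-5/6) = 22*(-5/6) = -55/3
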